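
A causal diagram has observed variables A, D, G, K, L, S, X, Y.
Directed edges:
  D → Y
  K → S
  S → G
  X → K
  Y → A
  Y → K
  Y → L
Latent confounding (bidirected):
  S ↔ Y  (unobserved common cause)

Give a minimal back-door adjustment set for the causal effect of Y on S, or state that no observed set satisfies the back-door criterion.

Y→S: no observed back-door set.

desc(Y)\{Y}={A,G,K,L,S}; candidates ⊆ {D,X}.
Y↔S: latent back-door arc(s) into Y.
size 0: {}; under {} Y still reaches {D,G,S} ∋ S.
size 1: {D}, {X}; under {D} Y still reaches {G,S} ∋ S.
size 2: {D,X}; under {D,X} Y still reaches {G,S} ∋ S.
Y↔S cannot be blocked by any observed set — no back-door set.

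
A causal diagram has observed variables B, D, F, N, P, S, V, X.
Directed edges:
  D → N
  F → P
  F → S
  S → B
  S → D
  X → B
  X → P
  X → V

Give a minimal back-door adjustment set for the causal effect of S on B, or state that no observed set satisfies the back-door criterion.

desc(S)\{S}={B,D,N}; candidates ⊆ {F,P,V,X}.
∅: S⊥B given ∅ in G with S→· removed — back-door holds.

S→B: minimal back-door set ∅.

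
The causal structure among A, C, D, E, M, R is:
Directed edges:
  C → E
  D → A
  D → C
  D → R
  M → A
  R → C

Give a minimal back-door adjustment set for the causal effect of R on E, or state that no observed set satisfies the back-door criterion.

R→E: minimal back-door set {D}.

desc(R)\{R}={C,E}; candidates ⊆ {A,D,M}.
size 0: {}; under {} R still reaches {A,C,D,E} ∋ E.
{D}: R⊥E given {D} in G with R→· removed — back-door holds.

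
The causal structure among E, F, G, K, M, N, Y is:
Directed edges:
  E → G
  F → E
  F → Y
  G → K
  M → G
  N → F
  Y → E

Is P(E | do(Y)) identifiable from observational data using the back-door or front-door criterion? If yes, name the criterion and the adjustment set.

desc(Y)\{Y}={E,G,K}; candidates ⊆ {F,M,N}.
size 0: {}; under {} Y still reaches {E,F,G,K,N} ∋ E.
{F}: Y⊥E given {F} in G with Y→· removed — back-door holds.
P(E|do(Y)) = Σ_{F} P(E|Y,F)·P(F).

P(E|do(Y)): backdoor, adjust for {F}.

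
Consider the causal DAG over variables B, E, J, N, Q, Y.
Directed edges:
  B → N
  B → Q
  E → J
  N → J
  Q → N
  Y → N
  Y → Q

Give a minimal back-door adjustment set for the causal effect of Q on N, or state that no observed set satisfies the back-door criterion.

Q→N: minimal back-door set {B, Y}.

desc(Q)\{Q}={J,N}; candidates ⊆ {B,E,Y}.
size 0: {}; under {} Q still reaches {B,J,N,Y} ∋ N.
size 1: {B}, {E}, {Y}; under {B} Q still reaches {J,N,Y} ∋ N.
{B,Y}: Q⊥N given {B,Y} in G with Q→· removed — back-door holds.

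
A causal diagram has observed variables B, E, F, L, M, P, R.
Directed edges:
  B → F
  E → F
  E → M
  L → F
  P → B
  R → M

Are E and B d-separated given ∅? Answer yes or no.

Bayes-Ball from E | ∅ reaches {F,M}.
B ∉ reach(E|∅) ⇒ E ⊥ B | ∅.

Yes — E ⊥ B | ∅.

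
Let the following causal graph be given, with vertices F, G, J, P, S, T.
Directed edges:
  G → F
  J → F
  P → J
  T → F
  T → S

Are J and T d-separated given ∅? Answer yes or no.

Yes — J ⊥ T | ∅.

Bayes-Ball from J | ∅ reaches {F,P}.
T ∉ reach(J|∅) ⇒ J ⊥ T | ∅.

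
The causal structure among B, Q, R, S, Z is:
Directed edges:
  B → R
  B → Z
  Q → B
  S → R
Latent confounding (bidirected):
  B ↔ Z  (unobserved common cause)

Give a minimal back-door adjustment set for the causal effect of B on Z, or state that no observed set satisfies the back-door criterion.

B→Z: no observed back-door set.

desc(B)\{B}={R,Z}; candidates ⊆ {Q,S}.
B↔Z: latent back-door arc(s) into B.
size 0: {}; under {} B still reaches {Q,Z} ∋ Z.
size 1: {Q}, {S}; under {Q} B still reaches {Z} ∋ Z.
size 2: {Q,S}; under {Q,S} B still reaches {Z} ∋ Z.
B↔Z cannot be blocked by any observed set — no back-door set.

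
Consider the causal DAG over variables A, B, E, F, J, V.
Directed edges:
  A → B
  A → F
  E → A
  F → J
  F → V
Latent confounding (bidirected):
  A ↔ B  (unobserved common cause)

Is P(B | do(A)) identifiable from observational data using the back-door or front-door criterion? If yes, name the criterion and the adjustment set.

P(B|do(A)): not identifiable (no BD/FD set).

desc(A)\{A}={B,F,J,V}; candidates ⊆ {E}.
A↔B: latent back-door arc(s) into A.
size 0: {}; under {} A still reaches {B,E} ∋ B.
size 1: {E}; under {E} A still reaches {B} ∋ B.
A↔B cannot be blocked by any observed set — no back-door set.
No mediator lies on a directed A→…→B path.
Neither criterion identifies P(B|do(A)) in this graph.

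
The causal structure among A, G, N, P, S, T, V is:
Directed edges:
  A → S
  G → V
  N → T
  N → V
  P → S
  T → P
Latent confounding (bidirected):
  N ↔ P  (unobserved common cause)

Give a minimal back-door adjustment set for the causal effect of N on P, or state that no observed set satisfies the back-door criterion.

desc(N)\{N}={P,S,T,V}; candidates ⊆ {A,G}.
N↔P: latent back-door arc(s) into N.
size 0: {}; under {} N still reaches {P,S} ∋ P.
size 1: {A}, {G}; under {A} N still reaches {P,S} ∋ P.
size 2: {A,G}; under {A,G} N still reaches {P,S} ∋ P.
N↔P cannot be blocked by any observed set — no back-door set.

N→P: no observed back-door set.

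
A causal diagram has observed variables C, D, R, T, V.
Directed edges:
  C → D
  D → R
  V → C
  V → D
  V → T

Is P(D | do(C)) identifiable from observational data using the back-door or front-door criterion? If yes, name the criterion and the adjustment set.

desc(C)\{C}={D,R}; candidates ⊆ {T,V}.
size 0: {}; under {} C still reaches {D,R,T,V} ∋ D.
{V}: C⊥D given {V} in G with C→· removed — back-door holds.
P(D|do(C)) = Σ_{V} P(D|C,V)·P(V).

P(D|do(C)): backdoor, adjust for {V}.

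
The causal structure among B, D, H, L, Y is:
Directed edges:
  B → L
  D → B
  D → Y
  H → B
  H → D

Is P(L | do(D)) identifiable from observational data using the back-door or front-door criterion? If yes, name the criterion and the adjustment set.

P(L|do(D)): backdoor, adjust for {H}.

desc(D)\{D}={B,L,Y}; candidates ⊆ {H}.
size 0: {}; under {} D still reaches {B,H,L} ∋ L.
{H}: D⊥L given {H} in G with D→· removed — back-door holds.
P(L|do(D)) = Σ_{H} P(L|D,H)·P(H).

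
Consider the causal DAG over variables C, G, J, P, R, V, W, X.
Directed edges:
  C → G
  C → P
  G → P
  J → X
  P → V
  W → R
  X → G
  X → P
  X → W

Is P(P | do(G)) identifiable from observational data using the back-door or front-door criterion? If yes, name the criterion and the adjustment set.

P(P|do(G)): backdoor, adjust for {C, X}.

desc(G)\{G}={P,V}; candidates ⊆ {C,J,R,W,X}.
size 0: {}; under {} G still reaches {C,J,P,R,V,W,X} ∋ P.
size 1: {C}, {J}, {R} …(+2); under {C} G still reaches {J,P,R,V,W,X} ∋ P.
{C,X}: G⊥P given {C,X} in G with G→· removed — back-door holds.
P(P|do(G)) = Σ_{C,X} P(P|G,C,X)·P(C,X).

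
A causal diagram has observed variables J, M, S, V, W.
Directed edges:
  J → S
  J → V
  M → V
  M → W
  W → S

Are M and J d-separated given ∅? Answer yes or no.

Bayes-Ball from M | ∅ reaches {S,V,W}.
J ∉ reach(M|∅) ⇒ M ⊥ J | ∅.

Yes — M ⊥ J | ∅.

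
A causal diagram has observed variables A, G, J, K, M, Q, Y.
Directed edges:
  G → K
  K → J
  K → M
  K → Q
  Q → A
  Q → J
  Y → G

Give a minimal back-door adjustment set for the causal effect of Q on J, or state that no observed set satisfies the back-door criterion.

desc(Q)\{Q}={A,J}; candidates ⊆ {G,K,M,Y}.
size 0: {}; under {} Q still reaches {G,J,K,M,Y} ∋ J.
{K}: Q⊥J given {K} in G with Q→· removed — back-door holds.

Q→J: minimal back-door set {K}.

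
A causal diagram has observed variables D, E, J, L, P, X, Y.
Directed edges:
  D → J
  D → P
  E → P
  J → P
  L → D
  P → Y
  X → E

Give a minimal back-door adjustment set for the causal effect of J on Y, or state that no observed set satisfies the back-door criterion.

desc(J)\{J}={P,Y}; candidates ⊆ {D,E,L,X}.
size 0: {}; under {} J still reaches {D,L,P,Y} ∋ Y.
{D}: J⊥Y given {D} in G with J→· removed — back-door holds.

J→Y: minimal back-door set {D}.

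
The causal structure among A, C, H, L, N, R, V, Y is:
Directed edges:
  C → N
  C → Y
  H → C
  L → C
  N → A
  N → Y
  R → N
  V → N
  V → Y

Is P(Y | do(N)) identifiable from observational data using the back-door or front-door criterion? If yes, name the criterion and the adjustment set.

P(Y|do(N)): backdoor, adjust for {C, V}.

desc(N)\{N}={A,Y}; candidates ⊆ {C,H,L,R,V}.
size 0: {}; under {} N still reaches {C,H,L,R,V,Y} ∋ Y.
size 1: {C}, {H}, {L} …(+2); under {C} N still reaches {R,V,Y} ∋ Y.
{C,V}: N⊥Y given {C,V} in G with N→· removed — back-door holds.
P(Y|do(N)) = Σ_{C,V} P(Y|N,C,V)·P(C,V).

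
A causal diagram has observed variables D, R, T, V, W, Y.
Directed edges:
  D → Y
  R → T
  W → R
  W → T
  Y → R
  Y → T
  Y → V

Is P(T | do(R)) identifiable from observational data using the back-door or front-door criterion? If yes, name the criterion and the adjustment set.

desc(R)\{R}={T}; candidates ⊆ {D,V,W,Y}.
size 0: {}; under {} R still reaches {D,T,V,W,Y} ∋ T.
size 1: {D}, {V}, {W} …(+1); under {D} R still reaches {T,V,W,Y} ∋ T.
{W,Y}: R⊥T given {W,Y} in G with R→· removed — back-door holds.
P(T|do(R)) = Σ_{W,Y} P(T|R,W,Y)·P(W,Y).

P(T|do(R)): backdoor, adjust for {W, Y}.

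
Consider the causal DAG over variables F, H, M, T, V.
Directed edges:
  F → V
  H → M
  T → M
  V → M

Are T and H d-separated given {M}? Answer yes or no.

No — T and H are d-connected given {M}.

Bayes-Ball from T | {M} reaches {F,H,V}.
H ∈ reach(T|{M}) ⇒ T ⊥̸ H | {M}.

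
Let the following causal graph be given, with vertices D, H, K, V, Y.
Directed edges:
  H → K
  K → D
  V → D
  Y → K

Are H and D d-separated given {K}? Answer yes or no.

Bayes-Ball from H | {K} reaches {Y}.
D ∉ reach(H|{K}) ⇒ H ⊥ D | {K}.

Yes — H ⊥ D | {K}.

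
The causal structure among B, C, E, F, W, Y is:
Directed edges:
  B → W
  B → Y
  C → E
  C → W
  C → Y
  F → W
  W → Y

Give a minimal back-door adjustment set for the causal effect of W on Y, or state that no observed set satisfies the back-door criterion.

W→Y: minimal back-door set {B, C}.

desc(W)\{W}={Y}; candidates ⊆ {B,C,E,F}.
size 0: {}; under {} W still reaches {B,C,E,F,Y} ∋ Y.
size 1: {B}, {C}, {E} …(+1); under {B} W still reaches {C,E,F,Y} ∋ Y.
{B,C}: W⊥Y given {B,C} in G with W→· removed — back-door holds.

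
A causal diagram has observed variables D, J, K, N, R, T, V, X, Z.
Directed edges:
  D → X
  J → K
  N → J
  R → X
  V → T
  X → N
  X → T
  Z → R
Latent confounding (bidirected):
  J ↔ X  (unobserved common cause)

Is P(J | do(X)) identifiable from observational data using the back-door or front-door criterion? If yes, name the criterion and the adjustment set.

desc(X)\{X}={J,K,N,T}; candidates ⊆ {D,R,V,Z}.
X↔J: latent back-door arc(s) into X.
size 0: {}; under {} X still reaches {D,J,K,R,Z} ∋ J.
size 1: {D}, {R}, {V} …(+1); under {D} X still reaches {J,K,R,Z} ∋ J.
size 2: {D,R}, {D,V}, {D,Z} …(+3); under {D,R} X still reaches {J,K} ∋ J.
X↔J cannot be blocked by any observed set — no back-door set.
{N}: (i) intercepts every directed X→J path; (ii) no back-door X→{N}; (iii) {X} blocks every back-door {N}→J. Front-door holds.
P(J|do(X)) = Σ_{N} P(N|X) Σ_{X'} P(J|N,X')P(X').

P(J|do(X)): frontdoor, adjust for {N}.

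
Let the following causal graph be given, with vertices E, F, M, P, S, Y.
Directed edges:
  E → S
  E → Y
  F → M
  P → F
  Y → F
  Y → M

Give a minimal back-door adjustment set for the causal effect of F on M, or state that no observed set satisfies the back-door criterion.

F→M: minimal back-door set {Y}.

desc(F)\{F}={M}; candidates ⊆ {E,P,S,Y}.
size 0: {}; under {} F still reaches {E,M,P,S,Y} ∋ M.
{Y}: F⊥M given {Y} in G with F→· removed — back-door holds.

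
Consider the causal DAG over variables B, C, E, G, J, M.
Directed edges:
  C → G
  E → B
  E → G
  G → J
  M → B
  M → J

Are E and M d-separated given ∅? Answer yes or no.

Yes — E ⊥ M | ∅.

Bayes-Ball from E | ∅ reaches {B,G,J}.
M ∉ reach(E|∅) ⇒ E ⊥ M | ∅.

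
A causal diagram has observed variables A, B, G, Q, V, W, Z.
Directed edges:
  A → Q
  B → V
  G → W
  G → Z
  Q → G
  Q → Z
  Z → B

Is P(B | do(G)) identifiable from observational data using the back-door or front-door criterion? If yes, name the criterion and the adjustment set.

P(B|do(G)): backdoor, adjust for {Q}.

desc(G)\{G}={B,V,W,Z}; candidates ⊆ {A,Q}.
size 0: {}; under {} G still reaches {A,B,Q,V,Z} ∋ B.
{Q}: G⊥B given {Q} in G with G→· removed — back-door holds.
P(B|do(G)) = Σ_{Q} P(B|G,Q)·P(Q).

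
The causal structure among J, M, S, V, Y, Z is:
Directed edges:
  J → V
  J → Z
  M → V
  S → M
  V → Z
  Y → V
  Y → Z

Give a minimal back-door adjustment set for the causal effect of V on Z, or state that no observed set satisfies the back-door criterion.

V→Z: minimal back-door set {J, Y}.

desc(V)\{V}={Z}; candidates ⊆ {J,M,S,Y}.
size 0: {}; under {} V still reaches {J,M,S,Y,Z} ∋ Z.
size 1: {J}, {M}, {S} …(+1); under {J} V still reaches {M,S,Y,Z} ∋ Z.
{J,Y}: V⊥Z given {J,Y} in G with V→· removed — back-door holds.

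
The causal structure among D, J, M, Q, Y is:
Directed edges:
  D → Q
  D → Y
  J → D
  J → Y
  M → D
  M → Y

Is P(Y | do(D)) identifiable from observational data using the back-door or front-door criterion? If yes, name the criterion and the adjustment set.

desc(D)\{D}={Q,Y}; candidates ⊆ {J,M}.
size 0: {}; under {} D still reaches {J,M,Y} ∋ Y.
size 1: {J}, {M}; under {J} D still reaches {M,Y} ∋ Y.
{J,M}: D⊥Y given {J,M} in G with D→· removed — back-door holds.
P(Y|do(D)) = Σ_{J,M} P(Y|D,J,M)·P(J,M).

P(Y|do(D)): backdoor, adjust for {J, M}.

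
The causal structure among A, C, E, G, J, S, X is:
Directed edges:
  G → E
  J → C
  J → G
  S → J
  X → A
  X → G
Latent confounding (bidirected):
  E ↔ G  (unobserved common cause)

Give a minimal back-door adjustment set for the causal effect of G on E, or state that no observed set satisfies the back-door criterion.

G→E: no observed back-door set.

desc(G)\{G}={E}; candidates ⊆ {A,C,J,S,X}.
G↔E: latent back-door arc(s) into G.
size 0: {}; under {} G still reaches {A,C,E,J,S,X} ∋ E.
size 1: {A}, {C}, {J} …(+2); under {A} G still reaches {C,E,J,S,X} ∋ E.
size 2: {A,C}, {A,J}, {A,S} …(+7); under {A,C} G still reaches {E,J,S,X} ∋ E.
G↔E cannot be blocked by any observed set — no back-door set.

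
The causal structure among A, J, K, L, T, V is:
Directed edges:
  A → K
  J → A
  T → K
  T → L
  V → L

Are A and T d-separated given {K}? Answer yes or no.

No — A and T are d-connected given {K}.

Bayes-Ball from A | {K} reaches {J,L,T}.
T ∈ reach(A|{K}) ⇒ A ⊥̸ T | {K}.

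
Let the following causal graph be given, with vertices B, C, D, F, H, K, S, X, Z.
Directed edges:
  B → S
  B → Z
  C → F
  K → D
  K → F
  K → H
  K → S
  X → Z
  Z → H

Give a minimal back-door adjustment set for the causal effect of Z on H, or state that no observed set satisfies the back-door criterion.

desc(Z)\{Z}={H}; candidates ⊆ {B,C,D,F,K,S,X}.
∅: Z⊥H given ∅ in G with Z→· removed — back-door holds.

Z→H: minimal back-door set ∅.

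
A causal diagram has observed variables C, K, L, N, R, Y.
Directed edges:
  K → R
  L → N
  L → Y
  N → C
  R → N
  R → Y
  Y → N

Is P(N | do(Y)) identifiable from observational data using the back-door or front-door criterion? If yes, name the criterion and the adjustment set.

P(N|do(Y)): backdoor, adjust for {L, R}.

desc(Y)\{Y}={C,N}; candidates ⊆ {K,L,R}.
size 0: {}; under {} Y still reaches {C,K,L,N,R} ∋ N.
size 1: {K}, {L}, {R}; under {K} Y still reaches {C,L,N,R} ∋ N.
{L,R}: Y⊥N given {L,R} in G with Y→· removed — back-door holds.
P(N|do(Y)) = Σ_{L,R} P(N|Y,L,R)·P(L,R).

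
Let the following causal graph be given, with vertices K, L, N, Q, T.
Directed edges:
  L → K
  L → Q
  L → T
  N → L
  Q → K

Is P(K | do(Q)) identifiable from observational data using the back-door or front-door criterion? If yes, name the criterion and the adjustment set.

P(K|do(Q)): backdoor, adjust for {L}.

desc(Q)\{Q}={K}; candidates ⊆ {L,N,T}.
size 0: {}; under {} Q still reaches {K,L,N,T} ∋ K.
{L}: Q⊥K given {L} in G with Q→· removed — back-door holds.
P(K|do(Q)) = Σ_{L} P(K|Q,L)·P(L).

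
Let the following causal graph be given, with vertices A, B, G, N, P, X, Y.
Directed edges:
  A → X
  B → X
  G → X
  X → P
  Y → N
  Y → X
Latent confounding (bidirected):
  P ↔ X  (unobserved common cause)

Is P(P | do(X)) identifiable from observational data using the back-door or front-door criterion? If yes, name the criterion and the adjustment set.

P(P|do(X)): not identifiable (no BD/FD set).

desc(X)\{X}={P}; candidates ⊆ {A,B,G,N,Y}.
X↔P: latent back-door arc(s) into X.
size 0: {}; under {} X still reaches {A,B,G,N,P,Y} ∋ P.
size 1: {A}, {B}, {G} …(+2); under {A} X still reaches {B,G,N,P,Y} ∋ P.
size 2: {A,B}, {A,G}, {A,N} …(+7); under {A,B} X still reaches {G,N,P,Y} ∋ P.
X↔P cannot be blocked by any observed set — no back-door set.
No mediator lies on a directed X→…→P path.
Neither criterion identifies P(P|do(X)) in this graph.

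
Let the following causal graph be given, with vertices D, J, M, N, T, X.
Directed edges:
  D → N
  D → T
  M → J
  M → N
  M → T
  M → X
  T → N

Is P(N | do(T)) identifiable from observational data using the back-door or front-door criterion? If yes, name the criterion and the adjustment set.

P(N|do(T)): backdoor, adjust for {D, M}.

desc(T)\{T}={N}; candidates ⊆ {D,J,M,X}.
size 0: {}; under {} T still reaches {D,J,M,N,X} ∋ N.
size 1: {D}, {J}, {M} …(+1); under {D} T still reaches {J,M,N,X} ∋ N.
{D,M}: T⊥N given {D,M} in G with T→· removed — back-door holds.
P(N|do(T)) = Σ_{D,M} P(N|T,D,M)·P(D,M).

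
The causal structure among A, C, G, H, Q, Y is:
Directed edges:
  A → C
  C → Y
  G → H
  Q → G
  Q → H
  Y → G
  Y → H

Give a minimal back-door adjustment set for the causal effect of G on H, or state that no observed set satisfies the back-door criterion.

desc(G)\{G}={H}; candidates ⊆ {A,C,Q,Y}.
size 0: {}; under {} G still reaches {A,C,H,Q,Y} ∋ H.
size 1: {A}, {C}, {Q} …(+1); under {A} G still reaches {C,H,Q,Y} ∋ H.
{Q,Y}: G⊥H given {Q,Y} in G with G→· removed — back-door holds.

G→H: minimal back-door set {Q, Y}.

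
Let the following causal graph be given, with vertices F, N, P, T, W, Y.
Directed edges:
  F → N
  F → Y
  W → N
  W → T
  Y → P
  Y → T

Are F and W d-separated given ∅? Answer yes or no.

Yes — F ⊥ W | ∅.

Bayes-Ball from F | ∅ reaches {N,P,T,Y}.
W ∉ reach(F|∅) ⇒ F ⊥ W | ∅.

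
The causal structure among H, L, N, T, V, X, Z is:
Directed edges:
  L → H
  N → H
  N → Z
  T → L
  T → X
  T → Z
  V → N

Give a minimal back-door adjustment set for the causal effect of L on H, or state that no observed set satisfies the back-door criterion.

L→H: minimal back-door set ∅.

desc(L)\{L}={H}; candidates ⊆ {N,T,V,X,Z}.
∅: L⊥H given ∅ in G with L→· removed — back-door holds.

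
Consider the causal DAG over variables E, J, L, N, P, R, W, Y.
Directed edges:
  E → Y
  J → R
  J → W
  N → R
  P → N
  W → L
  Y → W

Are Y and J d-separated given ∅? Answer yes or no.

Bayes-Ball from Y | ∅ reaches {E,L,W}.
J ∉ reach(Y|∅) ⇒ Y ⊥ J | ∅.

Yes — Y ⊥ J | ∅.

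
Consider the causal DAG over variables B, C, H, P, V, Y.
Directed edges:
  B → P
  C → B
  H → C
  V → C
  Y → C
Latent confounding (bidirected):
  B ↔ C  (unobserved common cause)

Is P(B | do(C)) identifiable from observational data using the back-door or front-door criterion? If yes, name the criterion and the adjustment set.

P(B|do(C)): not identifiable (no BD/FD set).

desc(C)\{C}={B,P}; candidates ⊆ {H,V,Y}.
C↔B: latent back-door arc(s) into C.
size 0: {}; under {} C still reaches {B,H,P,V,Y} ∋ B.
size 1: {H}, {V}, {Y}; under {H} C still reaches {B,P,V,Y} ∋ B.
size 2: {H,V}, {H,Y}, {V,Y}; under {H,V} C still reaches {B,P,Y} ∋ B.
C↔B cannot be blocked by any observed set — no back-door set.
No mediator lies on a directed C→…→B path.
Neither criterion identifies P(B|do(C)) in this graph.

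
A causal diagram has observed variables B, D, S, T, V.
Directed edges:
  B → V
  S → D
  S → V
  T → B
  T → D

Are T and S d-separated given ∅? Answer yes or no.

Bayes-Ball from T | ∅ reaches {B,D,V}.
S ∉ reach(T|∅) ⇒ T ⊥ S | ∅.

Yes — T ⊥ S | ∅.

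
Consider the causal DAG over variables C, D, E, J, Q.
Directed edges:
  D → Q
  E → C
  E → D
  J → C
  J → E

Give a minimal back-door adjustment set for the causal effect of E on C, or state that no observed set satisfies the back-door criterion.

desc(E)\{E}={C,D,Q}; candidates ⊆ {J}.
size 0: {}; under {} E still reaches {C,J} ∋ C.
{J}: E⊥C given {J} in G with E→· removed — back-door holds.

E→C: minimal back-door set {J}.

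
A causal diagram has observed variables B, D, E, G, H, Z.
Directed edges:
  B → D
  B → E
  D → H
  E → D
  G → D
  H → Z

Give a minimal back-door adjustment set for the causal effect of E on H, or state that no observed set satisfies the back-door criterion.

E→H: minimal back-door set {B}.

desc(E)\{E}={D,H,Z}; candidates ⊆ {B,G}.
size 0: {}; under {} E still reaches {B,D,H,Z} ∋ H.
{B}: E⊥H given {B} in G with E→· removed — back-door holds.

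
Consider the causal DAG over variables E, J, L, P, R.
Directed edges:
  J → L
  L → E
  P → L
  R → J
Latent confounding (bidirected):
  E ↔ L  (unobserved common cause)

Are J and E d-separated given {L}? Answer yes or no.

Bayes-Ball from J | {L} reaches {E,P,R}.
E ∈ reach(J|{L}) ⇒ J ⊥̸ E | {L}.

No — J and E are d-connected given {L}.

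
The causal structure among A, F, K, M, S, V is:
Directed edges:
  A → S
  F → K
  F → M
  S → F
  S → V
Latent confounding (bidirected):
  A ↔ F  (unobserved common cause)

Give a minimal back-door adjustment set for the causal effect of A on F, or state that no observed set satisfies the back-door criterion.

desc(A)\{A}={F,K,M,S,V}; candidates ⊆ {—}.
A↔F: latent back-door arc(s) into A.
size 0: {}; under {} A still reaches {F,K,M} ∋ F.
A↔F cannot be blocked by any observed set — no back-door set.

A→F: no observed back-door set.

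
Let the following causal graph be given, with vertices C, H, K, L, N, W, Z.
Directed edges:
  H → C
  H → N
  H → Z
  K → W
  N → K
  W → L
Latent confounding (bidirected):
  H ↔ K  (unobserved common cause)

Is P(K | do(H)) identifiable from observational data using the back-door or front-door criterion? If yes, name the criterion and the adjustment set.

desc(H)\{H}={C,K,L,N,W,Z}; candidates ⊆ {—}.
H↔K: latent back-door arc(s) into H.
size 0: {}; under {} H still reaches {K,L,W} ∋ K.
H↔K cannot be blocked by any observed set — no back-door set.
{N}: (i) intercepts every directed H→K path; (ii) no back-door H→{N}; (iii) {H} blocks every back-door {N}→K. Front-door holds.
P(K|do(H)) = Σ_{N} P(N|H) Σ_{H'} P(K|N,H')P(H').

P(K|do(H)): frontdoor, adjust for {N}.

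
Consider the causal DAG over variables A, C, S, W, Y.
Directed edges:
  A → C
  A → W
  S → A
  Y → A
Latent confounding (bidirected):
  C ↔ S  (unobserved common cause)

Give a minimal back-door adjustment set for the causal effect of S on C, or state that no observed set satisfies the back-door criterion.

S→C: no observed back-door set.

desc(S)\{S}={A,C,W}; candidates ⊆ {Y}.
S↔C: latent back-door arc(s) into S.
size 0: {}; under {} S still reaches {C} ∋ C.
size 1: {Y}; under {Y} S still reaches {C} ∋ C.
S↔C cannot be blocked by any observed set — no back-door set.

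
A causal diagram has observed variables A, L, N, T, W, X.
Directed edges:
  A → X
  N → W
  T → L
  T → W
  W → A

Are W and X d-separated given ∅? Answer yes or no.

No — W and X are d-connected given ∅.

Bayes-Ball from W | ∅ reaches {A,L,N,T,X}.
X ∈ reach(W|∅) ⇒ W ⊥̸ X | ∅.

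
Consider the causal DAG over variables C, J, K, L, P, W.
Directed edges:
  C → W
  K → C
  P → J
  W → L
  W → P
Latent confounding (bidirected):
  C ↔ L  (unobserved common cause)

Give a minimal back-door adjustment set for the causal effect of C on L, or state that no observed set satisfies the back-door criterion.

C→L: no observed back-door set.

desc(C)\{C}={J,L,P,W}; candidates ⊆ {K}.
C↔L: latent back-door arc(s) into C.
size 0: {}; under {} C still reaches {K,L} ∋ L.
size 1: {K}; under {K} C still reaches {L} ∋ L.
C↔L cannot be blocked by any observed set — no back-door set.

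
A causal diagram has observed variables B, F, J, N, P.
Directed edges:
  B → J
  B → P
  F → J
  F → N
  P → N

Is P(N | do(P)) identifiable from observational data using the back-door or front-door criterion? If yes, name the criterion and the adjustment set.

desc(P)\{P}={N}; candidates ⊆ {B,F,J}.
∅: P⊥N given ∅ in G with P→· removed — back-door holds.
P(N|do(P)) = P(N|P) — no adjustment needed.

P(N|do(P)): backdoor, adjust for ∅.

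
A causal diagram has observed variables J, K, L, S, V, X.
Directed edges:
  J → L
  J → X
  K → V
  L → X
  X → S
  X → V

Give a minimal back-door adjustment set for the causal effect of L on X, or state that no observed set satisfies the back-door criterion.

desc(L)\{L}={S,V,X}; candidates ⊆ {J,K}.
size 0: {}; under {} L still reaches {J,S,V,X} ∋ X.
{J}: L⊥X given {J} in G with L→· removed — back-door holds.

L→X: minimal back-door set {J}.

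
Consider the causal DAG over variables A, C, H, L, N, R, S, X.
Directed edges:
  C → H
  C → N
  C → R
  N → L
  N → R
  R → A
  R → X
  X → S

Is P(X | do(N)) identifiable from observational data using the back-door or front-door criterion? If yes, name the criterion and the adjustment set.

desc(N)\{N}={A,L,R,S,X}; candidates ⊆ {C,H}.
size 0: {}; under {} N still reaches {A,C,H,R,S,X} ∋ X.
{C}: N⊥X given {C} in G with N→· removed — back-door holds.
P(X|do(N)) = Σ_{C} P(X|N,C)·P(C).

P(X|do(N)): backdoor, adjust for {C}.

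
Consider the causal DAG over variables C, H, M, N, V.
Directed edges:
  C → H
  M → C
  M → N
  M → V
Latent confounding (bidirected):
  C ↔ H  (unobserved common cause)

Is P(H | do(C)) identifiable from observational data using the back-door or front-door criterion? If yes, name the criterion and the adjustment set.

P(H|do(C)): not identifiable (no BD/FD set).

desc(C)\{C}={H}; candidates ⊆ {M,N,V}.
C↔H: latent back-door arc(s) into C.
size 0: {}; under {} C still reaches {H,M,N,V} ∋ H.
size 1: {M}, {N}, {V}; under {M} C still reaches {H} ∋ H.
size 2: {M,N}, {M,V}, {N,V}; under {M,N} C still reaches {H} ∋ H.
C↔H cannot be blocked by any observed set — no back-door set.
No mediator lies on a directed C→…→H path.
Neither criterion identifies P(H|do(C)) in this graph.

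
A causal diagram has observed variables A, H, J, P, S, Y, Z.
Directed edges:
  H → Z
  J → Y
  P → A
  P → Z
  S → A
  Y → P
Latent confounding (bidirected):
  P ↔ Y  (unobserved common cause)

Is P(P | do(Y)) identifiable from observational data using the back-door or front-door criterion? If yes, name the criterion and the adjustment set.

desc(Y)\{Y}={A,P,Z}; candidates ⊆ {H,J,S}.
Y↔P: latent back-door arc(s) into Y.
size 0: {}; under {} Y still reaches {A,J,P,Z} ∋ P.
size 1: {H}, {J}, {S}; under {H} Y still reaches {A,J,P,Z} ∋ P.
size 2: {H,J}, {H,S}, {J,S}; under {H,J} Y still reaches {A,P,Z} ∋ P.
Y↔P cannot be blocked by any observed set — no back-door set.
No mediator lies on a directed Y→…→P path.
Neither criterion identifies P(P|do(Y)) in this graph.

P(P|do(Y)): not identifiable (no BD/FD set).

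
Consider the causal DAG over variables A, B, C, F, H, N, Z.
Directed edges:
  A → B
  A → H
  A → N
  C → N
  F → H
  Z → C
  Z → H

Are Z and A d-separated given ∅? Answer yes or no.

Bayes-Ball from Z | ∅ reaches {C,H,N}.
A ∉ reach(Z|∅) ⇒ Z ⊥ A | ∅.

Yes — Z ⊥ A | ∅.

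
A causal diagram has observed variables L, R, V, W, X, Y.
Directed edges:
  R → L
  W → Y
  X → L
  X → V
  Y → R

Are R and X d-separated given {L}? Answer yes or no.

No — R and X are d-connected given {L}.

Bayes-Ball from R | {L} reaches {V,W,X,Y}.
X ∈ reach(R|{L}) ⇒ R ⊥̸ X | {L}.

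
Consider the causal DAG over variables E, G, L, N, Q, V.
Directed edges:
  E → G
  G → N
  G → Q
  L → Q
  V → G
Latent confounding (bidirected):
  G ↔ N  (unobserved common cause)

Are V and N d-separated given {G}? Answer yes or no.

No — V and N are d-connected given {G}.

Bayes-Ball from V | {G} reaches {E,N}.
N ∈ reach(V|{G}) ⇒ V ⊥̸ N | {G}.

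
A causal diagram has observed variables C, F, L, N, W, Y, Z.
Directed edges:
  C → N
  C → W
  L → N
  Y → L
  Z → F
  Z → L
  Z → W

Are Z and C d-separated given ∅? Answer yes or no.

Yes — Z ⊥ C | ∅.

Bayes-Ball from Z | ∅ reaches {F,L,N,W}.
C ∉ reach(Z|∅) ⇒ Z ⊥ C | ∅.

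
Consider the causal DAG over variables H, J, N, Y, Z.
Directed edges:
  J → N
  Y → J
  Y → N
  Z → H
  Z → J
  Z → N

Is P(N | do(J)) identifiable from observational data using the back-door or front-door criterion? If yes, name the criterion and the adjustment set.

P(N|do(J)): backdoor, adjust for {Y, Z}.

desc(J)\{J}={N}; candidates ⊆ {H,Y,Z}.
size 0: {}; under {} J still reaches {H,N,Y,Z} ∋ N.
size 1: {H}, {Y}, {Z}; under {H} J still reaches {N,Y,Z} ∋ N.
{Y,Z}: J⊥N given {Y,Z} in G with J→· removed — back-door holds.
P(N|do(J)) = Σ_{Y,Z} P(N|J,Y,Z)·P(Y,Z).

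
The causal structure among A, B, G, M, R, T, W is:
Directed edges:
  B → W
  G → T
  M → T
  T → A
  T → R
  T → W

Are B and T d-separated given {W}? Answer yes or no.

No — B and T are d-connected given {W}.

Bayes-Ball from B | {W} reaches {A,G,M,R,T}.
T ∈ reach(B|{W}) ⇒ B ⊥̸ T | {W}.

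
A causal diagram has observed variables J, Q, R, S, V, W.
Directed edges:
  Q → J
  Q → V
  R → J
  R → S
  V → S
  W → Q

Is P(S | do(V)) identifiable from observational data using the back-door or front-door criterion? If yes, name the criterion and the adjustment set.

P(S|do(V)): backdoor, adjust for ∅.

desc(V)\{V}={S}; candidates ⊆ {J,Q,R,W}.
∅: V⊥S given ∅ in G with V→· removed — back-door holds.
P(S|do(V)) = P(S|V) — no adjustment needed.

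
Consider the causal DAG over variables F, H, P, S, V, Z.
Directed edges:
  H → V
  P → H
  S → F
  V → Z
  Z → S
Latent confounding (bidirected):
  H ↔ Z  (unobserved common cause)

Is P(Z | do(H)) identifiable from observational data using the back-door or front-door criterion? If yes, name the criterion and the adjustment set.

P(Z|do(H)): frontdoor, adjust for {V}.

desc(H)\{H}={F,S,V,Z}; candidates ⊆ {P}.
H↔Z: latent back-door arc(s) into H.
size 0: {}; under {} H still reaches {F,P,S,Z} ∋ Z.
size 1: {P}; under {P} H still reaches {F,S,Z} ∋ Z.
H↔Z cannot be blocked by any observed set — no back-door set.
{V}: (i) intercepts every directed H→Z path; (ii) no back-door H→{V}; (iii) {H} blocks every back-door {V}→Z. Front-door holds.
P(Z|do(H)) = Σ_{V} P(V|H) Σ_{H'} P(Z|V,H')P(H').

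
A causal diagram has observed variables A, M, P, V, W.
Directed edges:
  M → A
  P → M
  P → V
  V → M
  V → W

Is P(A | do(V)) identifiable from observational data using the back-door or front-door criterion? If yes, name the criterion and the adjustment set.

P(A|do(V)): backdoor, adjust for {P}.

desc(V)\{V}={A,M,W}; candidates ⊆ {P}.
size 0: {}; under {} V still reaches {A,M,P} ∋ A.
{P}: V⊥A given {P} in G with V→· removed — back-door holds.
P(A|do(V)) = Σ_{P} P(A|V,P)·P(P).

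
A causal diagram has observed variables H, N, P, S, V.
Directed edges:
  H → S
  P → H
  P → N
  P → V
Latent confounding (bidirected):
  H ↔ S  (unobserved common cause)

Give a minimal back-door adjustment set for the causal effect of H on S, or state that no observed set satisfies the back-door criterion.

H→S: no observed back-door set.

desc(H)\{H}={S}; candidates ⊆ {N,P,V}.
H↔S: latent back-door arc(s) into H.
size 0: {}; under {} H still reaches {N,P,S,V} ∋ S.
size 1: {N}, {P}, {V}; under {N} H still reaches {P,S,V} ∋ S.
size 2: {N,P}, {N,V}, {P,V}; under {N,P} H still reaches {S} ∋ S.
H↔S cannot be blocked by any observed set — no back-door set.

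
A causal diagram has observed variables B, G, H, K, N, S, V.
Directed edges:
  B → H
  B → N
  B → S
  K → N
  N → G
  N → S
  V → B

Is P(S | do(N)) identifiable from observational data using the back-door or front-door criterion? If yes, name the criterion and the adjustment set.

P(S|do(N)): backdoor, adjust for {B}.

desc(N)\{N}={G,S}; candidates ⊆ {B,H,K,V}.
size 0: {}; under {} N still reaches {B,H,K,S,V} ∋ S.
{B}: N⊥S given {B} in G with N→· removed — back-door holds.
P(S|do(N)) = Σ_{B} P(S|N,B)·P(B).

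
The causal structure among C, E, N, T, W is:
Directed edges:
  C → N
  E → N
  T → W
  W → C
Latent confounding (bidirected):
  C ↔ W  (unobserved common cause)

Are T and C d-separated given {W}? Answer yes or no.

No — T and C are d-connected given {W}.

Bayes-Ball from T | {W} reaches {C,N}.
C ∈ reach(T|{W}) ⇒ T ⊥̸ C | {W}.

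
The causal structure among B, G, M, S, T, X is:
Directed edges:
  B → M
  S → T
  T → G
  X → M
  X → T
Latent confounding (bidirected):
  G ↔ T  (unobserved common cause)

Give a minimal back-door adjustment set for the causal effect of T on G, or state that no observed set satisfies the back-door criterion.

desc(T)\{T}={G}; candidates ⊆ {B,M,S,X}.
T↔G: latent back-door arc(s) into T.
size 0: {}; under {} T still reaches {G,M,S,X} ∋ G.
size 1: {B}, {M}, {S} …(+1); under {B} T still reaches {G,M,S,X} ∋ G.
size 2: {B,M}, {B,S}, {B,X} …(+3); under {B,M} T still reaches {G,S,X} ∋ G.
T↔G cannot be blocked by any observed set — no back-door set.

T→G: no observed back-door set.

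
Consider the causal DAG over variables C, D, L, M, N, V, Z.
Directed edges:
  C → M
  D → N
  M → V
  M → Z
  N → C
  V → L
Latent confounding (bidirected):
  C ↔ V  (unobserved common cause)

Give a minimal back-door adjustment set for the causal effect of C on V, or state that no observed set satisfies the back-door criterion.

C→V: no observed back-door set.

desc(C)\{C}={L,M,V,Z}; candidates ⊆ {D,N}.
C↔V: latent back-door arc(s) into C.
size 0: {}; under {} C still reaches {D,L,N,V} ∋ V.
size 1: {D}, {N}; under {D} C still reaches {L,N,V} ∋ V.
size 2: {D,N}; under {D,N} C still reaches {L,V} ∋ V.
C↔V cannot be blocked by any observed set — no back-door set.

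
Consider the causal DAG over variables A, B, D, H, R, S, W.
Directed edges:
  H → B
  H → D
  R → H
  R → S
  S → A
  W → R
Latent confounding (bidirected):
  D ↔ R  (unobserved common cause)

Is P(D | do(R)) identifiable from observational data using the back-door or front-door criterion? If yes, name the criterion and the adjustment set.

desc(R)\{R}={A,B,D,H,S}; candidates ⊆ {W}.
R↔D: latent back-door arc(s) into R.
size 0: {}; under {} R still reaches {D,W} ∋ D.
size 1: {W}; under {W} R still reaches {D} ∋ D.
R↔D cannot be blocked by any observed set — no back-door set.
{H}: (i) intercepts every directed R→D path; (ii) no back-door R→{H}; (iii) {R} blocks every back-door {H}→D. Front-door holds.
P(D|do(R)) = Σ_{H} P(H|R) Σ_{R'} P(D|H,R')P(R').

P(D|do(R)): frontdoor, adjust for {H}.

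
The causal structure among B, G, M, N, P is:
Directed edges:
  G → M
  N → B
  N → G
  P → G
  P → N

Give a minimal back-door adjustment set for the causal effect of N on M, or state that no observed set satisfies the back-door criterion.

N→M: minimal back-door set {P}.

desc(N)\{N}={B,G,M}; candidates ⊆ {P}.
size 0: {}; under {} N still reaches {G,M,P} ∋ M.
{P}: N⊥M given {P} in G with N→· removed — back-door holds.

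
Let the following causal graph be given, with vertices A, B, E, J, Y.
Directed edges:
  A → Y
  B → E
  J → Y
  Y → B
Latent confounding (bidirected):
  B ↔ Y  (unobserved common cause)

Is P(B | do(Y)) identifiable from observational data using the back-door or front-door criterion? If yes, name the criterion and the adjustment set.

desc(Y)\{Y}={B,E}; candidates ⊆ {A,J}.
Y↔B: latent back-door arc(s) into Y.
size 0: {}; under {} Y still reaches {A,B,E,J} ∋ B.
size 1: {A}, {J}; under {A} Y still reaches {B,E,J} ∋ B.
size 2: {A,J}; under {A,J} Y still reaches {B,E} ∋ B.
Y↔B cannot be blocked by any observed set — no back-door set.
No mediator lies on a directed Y→…→B path.
Neither criterion identifies P(B|do(Y)) in this graph.

P(B|do(Y)): not identifiable (no BD/FD set).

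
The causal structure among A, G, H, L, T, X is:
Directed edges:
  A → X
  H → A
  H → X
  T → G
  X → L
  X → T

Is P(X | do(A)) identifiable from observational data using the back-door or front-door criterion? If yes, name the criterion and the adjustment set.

P(X|do(A)): backdoor, adjust for {H}.

desc(A)\{A}={G,L,T,X}; candidates ⊆ {H}.
size 0: {}; under {} A still reaches {G,H,L,T,X} ∋ X.
{H}: A⊥X given {H} in G with A→· removed — back-door holds.
P(X|do(A)) = Σ_{H} P(X|A,H)·P(H).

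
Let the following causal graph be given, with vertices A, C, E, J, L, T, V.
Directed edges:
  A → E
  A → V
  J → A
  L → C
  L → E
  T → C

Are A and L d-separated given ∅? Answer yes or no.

Bayes-Ball from A | ∅ reaches {E,J,V}.
L ∉ reach(A|∅) ⇒ A ⊥ L | ∅.

Yes — A ⊥ L | ∅.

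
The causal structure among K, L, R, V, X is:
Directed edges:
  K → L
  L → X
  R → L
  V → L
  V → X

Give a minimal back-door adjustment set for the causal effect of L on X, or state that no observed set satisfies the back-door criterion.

desc(L)\{L}={X}; candidates ⊆ {K,R,V}.
size 0: {}; under {} L still reaches {K,R,V,X} ∋ X.
{V}: L⊥X given {V} in G with L→· removed — back-door holds.

L→X: minimal back-door set {V}.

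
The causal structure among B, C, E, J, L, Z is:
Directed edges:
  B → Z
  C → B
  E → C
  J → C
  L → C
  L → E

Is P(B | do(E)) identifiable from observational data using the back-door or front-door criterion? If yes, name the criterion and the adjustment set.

desc(E)\{E}={B,C,Z}; candidates ⊆ {J,L}.
size 0: {}; under {} E still reaches {B,C,L,Z} ∋ B.
{L}: E⊥B given {L} in G with E→· removed — back-door holds.
P(B|do(E)) = Σ_{L} P(B|E,L)·P(L).

P(B|do(E)): backdoor, adjust for {L}.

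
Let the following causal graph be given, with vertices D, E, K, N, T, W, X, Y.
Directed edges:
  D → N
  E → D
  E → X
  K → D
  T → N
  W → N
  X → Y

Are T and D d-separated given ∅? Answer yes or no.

Yes — T ⊥ D | ∅.

Bayes-Ball from T | ∅ reaches {N}.
D ∉ reach(T|∅) ⇒ T ⊥ D | ∅.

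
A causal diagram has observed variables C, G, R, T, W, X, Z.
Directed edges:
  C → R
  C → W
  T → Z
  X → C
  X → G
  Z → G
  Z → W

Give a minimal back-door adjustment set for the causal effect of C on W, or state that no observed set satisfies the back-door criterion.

C→W: minimal back-door set ∅.

desc(C)\{C}={R,W}; candidates ⊆ {G,T,X,Z}.
∅: C⊥W given ∅ in G with C→· removed — back-door holds.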